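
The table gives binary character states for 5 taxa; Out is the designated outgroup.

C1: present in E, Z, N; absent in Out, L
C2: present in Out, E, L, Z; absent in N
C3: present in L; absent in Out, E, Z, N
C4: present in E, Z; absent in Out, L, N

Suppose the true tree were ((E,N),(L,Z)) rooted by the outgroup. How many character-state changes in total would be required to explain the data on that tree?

6

Map each character onto ((E,N),(L,Z)) (rooted by Out) and count the minimum state changes it requires (Fitch parsimony):
C1: 2; C2: 1; C3: 1; C4: 2.
Total tree length = 6.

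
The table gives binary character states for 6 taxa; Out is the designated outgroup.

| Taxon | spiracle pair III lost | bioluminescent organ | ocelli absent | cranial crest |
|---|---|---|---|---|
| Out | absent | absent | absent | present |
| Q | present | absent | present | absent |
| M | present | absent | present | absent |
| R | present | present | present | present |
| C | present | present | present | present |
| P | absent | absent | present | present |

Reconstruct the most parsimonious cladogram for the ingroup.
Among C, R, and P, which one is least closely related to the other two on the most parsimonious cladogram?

P

Character polarity is set by the outgroup: the derived state is whichever differs from the outgroup's state, so for cranial crest the derived state is 'absent', and for the remaining characters it is 'present'.
spiracle pair III lost (derived state 'present') is shared by C, M, Q, and R — a synapomorphy uniting that clade.
Only C and R show the derived state 'present' for bioluminescent organ, supporting them as a clade.
ocelli absent (derived state 'present') is shared by all ingroup taxa — unites the whole ingroup.
cranial crest: derived state 'absent' in M and Q only — synapomorphy for {M, Q}.
Most parsimonious ingroup topology: (((Q,M),(R,C)),P).
C and R share a more recent common ancestor with each other than either does with P, so P is the least closely related of the three.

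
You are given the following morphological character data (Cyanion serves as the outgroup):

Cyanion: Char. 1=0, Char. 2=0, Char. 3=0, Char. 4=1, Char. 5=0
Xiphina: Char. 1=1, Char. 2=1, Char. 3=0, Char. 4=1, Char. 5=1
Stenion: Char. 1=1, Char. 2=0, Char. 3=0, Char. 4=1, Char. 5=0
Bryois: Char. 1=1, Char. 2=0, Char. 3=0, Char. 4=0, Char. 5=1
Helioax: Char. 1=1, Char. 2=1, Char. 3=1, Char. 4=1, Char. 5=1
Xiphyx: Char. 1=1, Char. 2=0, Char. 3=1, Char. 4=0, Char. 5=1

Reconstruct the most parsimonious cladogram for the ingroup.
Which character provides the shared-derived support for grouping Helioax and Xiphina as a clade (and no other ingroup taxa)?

Char. 2

Character polarity is set by the outgroup: the derived state is whichever differs from the outgroup's state, so for Char. 4 the derived state is '0', and for the remaining characters it is '1'.
Char. 1 (derived state '1') is shared by all ingroup taxa — unites the whole ingroup.
Char. 2: derived state '1' in Helioax and Xiphina only — synapomorphy for {Helioax, Xiphina}.
Char. 3 groups Helioax and Xiphyx, which is incompatible with the clades supported by the remaining characters; treating it as convergent (homoplasy) costs fewer steps than any alternative tree.
Char. 4: derived state '0' in Bryois and Xiphyx only — synapomorphy for {Bryois, Xiphyx}.
Char. 5 (derived state '1') is shared by Bryois, Helioax, Xiphina, and Xiphyx — a synapomorphy uniting that clade.
Most parsimonious ingroup topology: (((Xiphina,Helioax),(Bryois,Xiphyx)),Stenion).
The clade {Helioax, Xiphina} is supported by Char. 2: its derived state '1' occurs in exactly those taxa and in no other taxon (including the outgroup).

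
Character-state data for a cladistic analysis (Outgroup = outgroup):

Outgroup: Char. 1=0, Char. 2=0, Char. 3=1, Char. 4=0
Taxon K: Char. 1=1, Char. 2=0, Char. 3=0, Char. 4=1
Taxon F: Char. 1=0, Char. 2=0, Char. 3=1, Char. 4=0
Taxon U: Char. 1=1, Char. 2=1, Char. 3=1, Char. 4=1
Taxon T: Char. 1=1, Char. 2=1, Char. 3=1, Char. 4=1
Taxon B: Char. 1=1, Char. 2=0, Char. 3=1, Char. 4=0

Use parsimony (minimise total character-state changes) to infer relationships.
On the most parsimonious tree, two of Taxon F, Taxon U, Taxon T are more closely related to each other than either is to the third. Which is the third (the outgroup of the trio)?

Character polarity is set by the outgroup: the derived state is whichever differs from the outgroup's state, so for Char. 3 the derived state is '0', and for the remaining characters it is '1'.
Char. 1 (derived state '1') is shared by Taxon B, Taxon K, Taxon T, and Taxon U — a synapomorphy uniting that clade.
Char. 2 (derived state '1') is shared by Taxon T and Taxon U — a synapomorphy uniting that clade.
Char. 3 (derived state '0') is unique to Taxon K (autapomorphy; uninformative for grouping).
Only Taxon K, Taxon T, and Taxon U show the derived state '1' for Char. 4, supporting them as a clade.
Most parsimonious ingroup topology: (((Taxon K,(Taxon U,Taxon T)),Taxon B),Taxon F).
Taxon U and Taxon T share a more recent common ancestor with each other than either does with Taxon F, so Taxon F is the least closely related of the three.

Taxon F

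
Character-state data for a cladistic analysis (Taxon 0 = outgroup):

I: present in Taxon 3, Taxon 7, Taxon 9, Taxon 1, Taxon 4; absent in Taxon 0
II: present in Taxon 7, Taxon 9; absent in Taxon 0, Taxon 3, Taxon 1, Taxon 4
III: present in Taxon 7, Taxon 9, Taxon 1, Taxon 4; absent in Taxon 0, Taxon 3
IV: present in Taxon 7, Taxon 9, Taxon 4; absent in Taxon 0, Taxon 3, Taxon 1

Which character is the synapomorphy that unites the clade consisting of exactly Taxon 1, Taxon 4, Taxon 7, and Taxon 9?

The outgroup has state 'absent' for every character, so 'present' is the derived state throughout.
I (derived state 'present') is shared by all ingroup taxa — unites the whole ingroup.
Only Taxon 7 and Taxon 9 show the derived state 'present' for II, supporting them as a clade.
Only Taxon 1, Taxon 4, Taxon 7, and Taxon 9 show the derived state 'present' for III, supporting them as a clade.
IV (derived state 'present') is shared by Taxon 4, Taxon 7, and Taxon 9 — a synapomorphy uniting that clade.
Most parsimonious ingroup topology: (Taxon 3,(((Taxon 7,Taxon 9),Taxon 4),Taxon 1)).
The clade {Taxon 1, Taxon 4, Taxon 7, Taxon 9} is supported by III: its derived state 'present' occurs in exactly those taxa and in no other taxon (including the outgroup).

III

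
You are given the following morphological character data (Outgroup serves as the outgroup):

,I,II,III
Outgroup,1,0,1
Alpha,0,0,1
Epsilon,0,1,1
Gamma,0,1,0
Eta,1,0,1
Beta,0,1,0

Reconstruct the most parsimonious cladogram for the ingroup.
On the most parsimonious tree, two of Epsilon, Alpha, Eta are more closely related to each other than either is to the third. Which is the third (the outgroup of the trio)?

Character polarity is set by the outgroup: the derived state is whichever differs from the outgroup's state, so for I, III the derived state is '0', and for the remaining characters it is '1'.
Only Alpha, Beta, Epsilon, and Gamma show the derived state '0' for I, supporting them as a clade.
Only Beta, Epsilon, and Gamma show the derived state '1' for II, supporting them as a clade.
Only Beta and Gamma show the derived state '0' for III, supporting them as a clade.
Most parsimonious ingroup topology: ((Alpha,(Epsilon,(Gamma,Beta))),Eta).
Epsilon and Alpha share a more recent common ancestor with each other than either does with Eta, so Eta is the least closely related of the three.

Eta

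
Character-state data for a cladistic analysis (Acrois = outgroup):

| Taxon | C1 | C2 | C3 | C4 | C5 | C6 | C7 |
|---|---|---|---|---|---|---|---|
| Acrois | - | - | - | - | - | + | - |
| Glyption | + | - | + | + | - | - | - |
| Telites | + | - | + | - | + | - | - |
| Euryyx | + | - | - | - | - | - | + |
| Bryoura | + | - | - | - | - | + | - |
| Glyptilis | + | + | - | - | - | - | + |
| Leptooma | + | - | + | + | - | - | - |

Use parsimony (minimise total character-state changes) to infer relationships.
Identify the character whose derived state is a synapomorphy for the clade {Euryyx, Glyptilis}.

Character polarity is set by the outgroup: the derived state is whichever differs from the outgroup's state, so for C6 the derived state is '-', and for the remaining characters it is '+'.
C1 (derived state '+') is shared by all ingroup taxa — unites the whole ingroup.
C2 (derived state '+') is unique to Glyptilis (autapomorphy; uninformative for grouping).
C3: derived state '+' in Glyption, Leptooma, and Telites only — synapomorphy for {Glyption, Leptooma, Telites}.
Only Glyption and Leptooma show the derived state '+' for C4, supporting them as a clade.
C5 (derived state '+') is unique to Telites (autapomorphy; uninformative for grouping).
C6 (derived state '-') is shared by Euryyx, Glyptilis, Glyption, Leptooma, and Telites — a synapomorphy uniting that clade.
Only Euryyx and Glyptilis show the derived state '+' for C7, supporting them as a clade.
Most parsimonious ingroup topology: ((((Glyption,Leptooma),Telites),(Euryyx,Glyptilis)),Bryoura).
The clade {Euryyx, Glyptilis} is supported by C7: its derived state '+' occurs in exactly those taxa and in no other taxon (including the outgroup).

C7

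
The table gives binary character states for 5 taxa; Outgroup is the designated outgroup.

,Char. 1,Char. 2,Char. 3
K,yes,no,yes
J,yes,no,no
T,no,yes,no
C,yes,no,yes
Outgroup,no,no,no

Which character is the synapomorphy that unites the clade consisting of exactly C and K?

Char. 3

The outgroup has state 'no' for every character, so 'yes' is the derived state throughout.
Char. 1 (derived state 'yes') is shared by C, J, and K — a synapomorphy uniting that clade.
Char. 2 (derived state 'yes') is unique to T (autapomorphy; uninformative for grouping).
Char. 3: derived state 'yes' in C and K only — synapomorphy for {C, K}.
Most parsimonious ingroup topology: ((J,(K,C)),T).
The clade {C, K} is supported by Char. 3: its derived state 'yes' occurs in exactly those taxa and in no other taxon (including the outgroup).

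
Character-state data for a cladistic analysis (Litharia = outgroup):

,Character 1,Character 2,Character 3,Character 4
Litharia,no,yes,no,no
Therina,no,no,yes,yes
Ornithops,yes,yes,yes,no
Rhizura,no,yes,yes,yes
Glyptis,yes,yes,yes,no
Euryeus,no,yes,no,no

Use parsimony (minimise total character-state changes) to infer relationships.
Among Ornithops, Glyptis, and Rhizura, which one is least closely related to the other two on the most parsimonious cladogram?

Character polarity is set by the outgroup: the derived state is whichever differs from the outgroup's state, so for Character 2 the derived state is 'no', and for the remaining characters it is 'yes'.
Character 1: derived state 'yes' in Glyptis and Ornithops only — synapomorphy for {Glyptis, Ornithops}.
Character 2 (derived state 'no') is unique to Therina (autapomorphy; uninformative for grouping).
Only Glyptis, Ornithops, Rhizura, and Therina show the derived state 'yes' for Character 3, supporting them as a clade.
Only Rhizura and Therina show the derived state 'yes' for Character 4, supporting them as a clade.
Most parsimonious ingroup topology: (((Therina,Rhizura),(Ornithops,Glyptis)),Euryeus).
Glyptis and Ornithops share a more recent common ancestor with each other than either does with Rhizura, so Rhizura is the least closely related of the three.

Rhizura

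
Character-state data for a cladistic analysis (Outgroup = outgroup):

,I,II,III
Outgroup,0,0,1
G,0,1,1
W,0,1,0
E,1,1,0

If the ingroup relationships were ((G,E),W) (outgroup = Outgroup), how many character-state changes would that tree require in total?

4

Map each character onto ((G,E),W) (rooted by Outgroup) and count the minimum state changes it requires (Fitch parsimony):
I: 1; II: 1; III: 2.
Total tree length = 4.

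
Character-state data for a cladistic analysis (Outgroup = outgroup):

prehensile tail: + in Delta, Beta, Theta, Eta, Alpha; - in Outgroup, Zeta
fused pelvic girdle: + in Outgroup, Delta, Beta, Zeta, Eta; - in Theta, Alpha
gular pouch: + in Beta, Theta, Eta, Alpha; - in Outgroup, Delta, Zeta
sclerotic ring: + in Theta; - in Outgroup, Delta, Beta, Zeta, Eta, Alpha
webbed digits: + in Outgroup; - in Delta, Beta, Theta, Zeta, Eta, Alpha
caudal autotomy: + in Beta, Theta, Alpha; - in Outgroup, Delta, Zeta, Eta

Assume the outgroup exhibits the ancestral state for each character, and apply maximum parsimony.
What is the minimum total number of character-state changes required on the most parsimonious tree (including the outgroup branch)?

6

Character polarity is set by the outgroup: the derived state is whichever differs from the outgroup's state, so for fused pelvic girdle, webbed digits the derived state is '-', and for the remaining characters it is '+'.
prehensile tail (derived state '+') is shared by Alpha, Beta, Delta, Eta, and Theta — a synapomorphy uniting that clade.
fused pelvic girdle: derived state '-' in Alpha and Theta only — synapomorphy for {Alpha, Theta}.
gular pouch: derived state '+' in Alpha, Beta, Eta, and Theta only — synapomorphy for {Alpha, Beta, Eta, Theta}.
sclerotic ring (derived state '+') is unique to Theta (autapomorphy; uninformative for grouping).
webbed digits (derived state '-') is shared by all ingroup taxa — unites the whole ingroup.
caudal autotomy (derived state '+') is shared by Alpha, Beta, and Theta — a synapomorphy uniting that clade.
Most parsimonious ingroup topology: ((Delta,((Beta,(Theta,Alpha)),Eta)),Zeta).
Changes per character on this tree: prehensile tail: 1; fused pelvic girdle: 1; gular pouch: 1; sclerotic ring: 1; webbed digits: 1; caudal autotomy: 1.
Total = 6.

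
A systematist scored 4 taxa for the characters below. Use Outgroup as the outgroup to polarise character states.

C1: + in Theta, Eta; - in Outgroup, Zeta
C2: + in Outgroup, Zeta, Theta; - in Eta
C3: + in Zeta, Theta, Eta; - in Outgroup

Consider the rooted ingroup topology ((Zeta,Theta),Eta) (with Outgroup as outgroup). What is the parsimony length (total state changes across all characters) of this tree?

Map each character onto ((Zeta,Theta),Eta) (rooted by Outgroup) and count the minimum state changes it requires (Fitch parsimony):
C1: 2; C2: 1; C3: 1.
Total tree length = 4.

4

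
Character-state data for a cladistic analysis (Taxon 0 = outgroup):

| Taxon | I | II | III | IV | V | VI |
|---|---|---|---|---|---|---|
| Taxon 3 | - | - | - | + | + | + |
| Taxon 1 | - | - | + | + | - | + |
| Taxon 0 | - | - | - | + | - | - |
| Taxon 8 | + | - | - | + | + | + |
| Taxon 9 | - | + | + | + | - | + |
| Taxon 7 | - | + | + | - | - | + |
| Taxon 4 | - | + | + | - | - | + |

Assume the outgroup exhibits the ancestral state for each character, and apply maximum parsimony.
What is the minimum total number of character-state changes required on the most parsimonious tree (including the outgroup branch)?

6

Character polarity is set by the outgroup: the derived state is whichever differs from the outgroup's state, so for IV the derived state is '-', and for the remaining characters it is '+'.
I: derived state '+' in Taxon 8 only — an autapomorphy, so it tells us nothing about relationships among taxa.
Only Taxon 4, Taxon 7, and Taxon 9 show the derived state '+' for II, supporting them as a clade.
III (derived state '+') is shared by Taxon 1, Taxon 4, Taxon 7, and Taxon 9 — a synapomorphy uniting that clade.
IV: derived state '-' in Taxon 4 and Taxon 7 only — synapomorphy for {Taxon 4, Taxon 7}.
V: derived state '+' in Taxon 3 and Taxon 8 only — synapomorphy for {Taxon 3, Taxon 8}.
VI (derived state '+') is shared by all ingroup taxa — unites the whole ingroup.
Most parsimonious ingroup topology: ((((Taxon 4,Taxon 7),Taxon 9),Taxon 1),(Taxon 3,Taxon 8)).
Changes per character on this tree: I: 1; II: 1; III: 1; IV: 1; V: 1; VI: 1.
Total = 6.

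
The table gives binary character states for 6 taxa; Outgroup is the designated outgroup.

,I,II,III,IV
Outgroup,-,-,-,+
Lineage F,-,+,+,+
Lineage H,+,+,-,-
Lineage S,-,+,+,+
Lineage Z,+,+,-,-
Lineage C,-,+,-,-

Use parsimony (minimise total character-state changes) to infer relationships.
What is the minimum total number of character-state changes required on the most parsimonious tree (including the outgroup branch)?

4

Character polarity is set by the outgroup: the derived state is whichever differs from the outgroup's state, so for IV the derived state is '-', and for the remaining characters it is '+'.
I: derived state '+' in Lineage H and Lineage Z only — synapomorphy for {Lineage H, Lineage Z}.
II (derived state '+') is shared by all ingroup taxa — unites the whole ingroup.
Only Lineage F and Lineage S show the derived state '+' for III, supporting them as a clade.
IV: derived state '-' in Lineage C, Lineage H, and Lineage Z only — synapomorphy for {Lineage C, Lineage H, Lineage Z}.
Most parsimonious ingroup topology: ((Lineage F,Lineage S),((Lineage H,Lineage Z),Lineage C)).
Changes per character on this tree: I: 1; II: 1; III: 1; IV: 1.
Total = 4.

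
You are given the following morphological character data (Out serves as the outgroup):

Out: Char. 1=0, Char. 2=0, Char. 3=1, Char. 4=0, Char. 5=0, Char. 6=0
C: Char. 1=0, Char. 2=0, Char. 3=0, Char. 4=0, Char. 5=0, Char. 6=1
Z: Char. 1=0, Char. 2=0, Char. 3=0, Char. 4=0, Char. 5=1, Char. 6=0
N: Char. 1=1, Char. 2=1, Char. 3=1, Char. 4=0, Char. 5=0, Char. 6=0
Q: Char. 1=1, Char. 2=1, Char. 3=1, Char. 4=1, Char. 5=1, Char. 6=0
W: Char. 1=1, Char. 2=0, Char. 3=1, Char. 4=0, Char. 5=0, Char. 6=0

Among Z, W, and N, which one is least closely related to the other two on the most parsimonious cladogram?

Character polarity is set by the outgroup: the derived state is whichever differs from the outgroup's state, so for Char. 3 the derived state is '0', and for the remaining characters it is '1'.
Char. 1: derived state '1' in N, Q, and W only — synapomorphy for {N, Q, W}.
Char. 2 (derived state '1') is shared by N and Q — a synapomorphy uniting that clade.
Char. 3 (derived state '0') is shared by C and Z — a synapomorphy uniting that clade.
Char. 4: derived state '1' in Q only — an autapomorphy, so it tells us nothing about relationships among taxa.
Char. 5 groups Q and Z, which is incompatible with the clades supported by the remaining characters; treating it as convergent (homoplasy) costs fewer steps than any alternative tree.
Char. 6 (derived state '1') is unique to C (autapomorphy; uninformative for grouping).
Most parsimonious ingroup topology: ((C,Z),((N,Q),W)).
W and N share a more recent common ancestor with each other than either does with Z, so Z is the least closely related of the three.

Z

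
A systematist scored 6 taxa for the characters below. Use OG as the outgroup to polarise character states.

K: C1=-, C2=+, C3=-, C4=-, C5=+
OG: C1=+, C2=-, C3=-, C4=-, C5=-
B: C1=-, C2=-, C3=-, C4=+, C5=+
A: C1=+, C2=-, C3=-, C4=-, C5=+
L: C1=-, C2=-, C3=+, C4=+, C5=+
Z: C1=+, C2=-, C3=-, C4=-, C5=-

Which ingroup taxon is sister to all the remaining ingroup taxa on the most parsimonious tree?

Character polarity is set by the outgroup: the derived state is whichever differs from the outgroup's state, so for C1 the derived state is '-', and for the remaining characters it is '+'.
C1 (derived state '-') is shared by B, K, and L — a synapomorphy uniting that clade.
C2: derived state '+' in K only — an autapomorphy, so it tells us nothing about relationships among taxa.
C3 (derived state '+') is unique to L (autapomorphy; uninformative for grouping).
C4: derived state '+' in B and L only — synapomorphy for {B, L}.
C5 (derived state '+') is shared by A, B, K, and L — a synapomorphy uniting that clade.
Most parsimonious ingroup topology: (Z,(((L,B),K),A)).
Z is sister to the clade containing all other ingroup taxa, so it is the earliest-diverging (most basal) ingroup lineage.

Z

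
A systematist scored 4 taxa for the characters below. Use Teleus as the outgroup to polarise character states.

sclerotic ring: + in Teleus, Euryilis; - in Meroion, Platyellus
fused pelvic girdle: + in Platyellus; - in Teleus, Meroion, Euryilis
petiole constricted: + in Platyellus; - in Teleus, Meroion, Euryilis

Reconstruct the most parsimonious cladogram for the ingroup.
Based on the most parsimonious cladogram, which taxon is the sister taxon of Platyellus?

Meroion

Character polarity is set by the outgroup: the derived state is whichever differs from the outgroup's state, so for sclerotic ring the derived state is '-', and for the remaining characters it is '+'.
sclerotic ring (derived state '-') is shared by Meroion and Platyellus — a synapomorphy uniting that clade.
fused pelvic girdle (derived state '+') is unique to Platyellus (autapomorphy; uninformative for grouping).
petiole constricted (derived state '+') is unique to Platyellus (autapomorphy; uninformative for grouping).
Most parsimonious ingroup topology: ((Meroion,Platyellus),Euryilis).
Platyellus and Meroion form a cherry on this tree, so they are sister taxa.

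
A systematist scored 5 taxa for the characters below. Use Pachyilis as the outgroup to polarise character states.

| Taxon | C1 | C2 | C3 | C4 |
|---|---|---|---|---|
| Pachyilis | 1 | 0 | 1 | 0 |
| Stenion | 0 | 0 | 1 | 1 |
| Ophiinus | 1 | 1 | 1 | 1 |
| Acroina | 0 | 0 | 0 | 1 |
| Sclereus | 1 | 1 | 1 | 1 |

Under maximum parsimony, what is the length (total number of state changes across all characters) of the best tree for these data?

Character polarity is set by the outgroup: the derived state is whichever differs from the outgroup's state, so for C1, C3 the derived state is '0', and for the remaining characters it is '1'.
C1: derived state '0' in Acroina and Stenion only — synapomorphy for {Acroina, Stenion}.
Only Ophiinus and Sclereus show the derived state '1' for C2, supporting them as a clade.
C3 (derived state '0') is unique to Acroina (autapomorphy; uninformative for grouping).
All ingroup taxa share the derived state '1' for C4; it defines the ingroup but does not resolve relationships within it.
Most parsimonious ingroup topology: ((Stenion,Acroina),(Ophiinus,Sclereus)).
Changes per character on this tree: C1: 1; C2: 1; C3: 1; C4: 1.
Total = 4.

4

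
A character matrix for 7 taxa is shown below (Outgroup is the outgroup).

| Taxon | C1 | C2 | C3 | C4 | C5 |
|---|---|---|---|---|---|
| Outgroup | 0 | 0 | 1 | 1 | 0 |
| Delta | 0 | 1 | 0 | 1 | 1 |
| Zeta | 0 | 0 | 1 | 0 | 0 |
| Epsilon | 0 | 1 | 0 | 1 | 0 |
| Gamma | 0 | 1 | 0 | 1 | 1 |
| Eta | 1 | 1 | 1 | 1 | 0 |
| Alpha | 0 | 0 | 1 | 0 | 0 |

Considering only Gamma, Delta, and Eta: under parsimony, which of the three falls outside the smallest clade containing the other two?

Eta

Character polarity is set by the outgroup: the derived state is whichever differs from the outgroup's state, so for C3, C4 the derived state is '0', and for the remaining characters it is '1'.
C1 (derived state '1') is unique to Eta (autapomorphy; uninformative for grouping).
Only Delta, Epsilon, Eta, and Gamma show the derived state '1' for C2, supporting them as a clade.
C3 (derived state '0') is shared by Delta, Epsilon, and Gamma — a synapomorphy uniting that clade.
C4 (derived state '0') is shared by Alpha and Zeta — a synapomorphy uniting that clade.
C5: derived state '1' in Delta and Gamma only — synapomorphy for {Delta, Gamma}.
Most parsimonious ingroup topology: ((((Delta,Gamma),Epsilon),Eta),(Zeta,Alpha)).
Delta and Gamma share a more recent common ancestor with each other than either does with Eta, so Eta is the least closely related of the three.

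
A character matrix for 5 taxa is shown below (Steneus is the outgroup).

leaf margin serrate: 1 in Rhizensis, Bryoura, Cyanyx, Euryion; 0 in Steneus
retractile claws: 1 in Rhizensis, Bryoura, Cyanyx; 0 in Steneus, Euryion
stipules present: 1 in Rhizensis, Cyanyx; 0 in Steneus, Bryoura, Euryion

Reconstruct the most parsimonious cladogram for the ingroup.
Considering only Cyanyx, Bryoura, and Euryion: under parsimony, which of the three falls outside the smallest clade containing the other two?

Euryion

The outgroup has state '0' for every character, so '1' is the derived state throughout.
leaf margin serrate (derived state '1') is shared by all ingroup taxa — unites the whole ingroup.
retractile claws: derived state '1' in Bryoura, Cyanyx, and Rhizensis only — synapomorphy for {Bryoura, Cyanyx, Rhizensis}.
stipules present (derived state '1') is shared by Cyanyx and Rhizensis — a synapomorphy uniting that clade.
Most parsimonious ingroup topology: (((Rhizensis,Cyanyx),Bryoura),Euryion).
Bryoura and Cyanyx share a more recent common ancestor with each other than either does with Euryion, so Euryion is the least closely related of the three.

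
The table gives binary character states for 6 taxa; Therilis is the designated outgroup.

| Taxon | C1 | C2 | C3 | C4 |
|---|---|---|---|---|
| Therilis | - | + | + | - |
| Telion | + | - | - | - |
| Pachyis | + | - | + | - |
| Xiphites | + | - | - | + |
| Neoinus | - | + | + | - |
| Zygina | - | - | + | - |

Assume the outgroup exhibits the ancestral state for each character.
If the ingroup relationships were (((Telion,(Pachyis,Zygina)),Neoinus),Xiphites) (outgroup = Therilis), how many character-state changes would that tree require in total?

Map each character onto (((Telion,(Pachyis,Zygina)),Neoinus),Xiphites) (rooted by Therilis) and count the minimum state changes it requires (Fitch parsimony):
C1: 3; C2: 2; C3: 2; C4: 1.
Total tree length = 8.

8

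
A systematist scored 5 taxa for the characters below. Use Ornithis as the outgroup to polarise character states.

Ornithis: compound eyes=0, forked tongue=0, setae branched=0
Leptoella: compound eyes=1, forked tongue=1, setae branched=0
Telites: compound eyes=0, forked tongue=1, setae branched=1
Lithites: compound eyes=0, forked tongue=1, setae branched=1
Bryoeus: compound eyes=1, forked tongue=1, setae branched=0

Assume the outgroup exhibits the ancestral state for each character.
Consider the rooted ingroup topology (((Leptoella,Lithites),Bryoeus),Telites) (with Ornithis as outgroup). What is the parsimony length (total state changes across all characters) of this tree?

5

Map each character onto (((Leptoella,Lithites),Bryoeus),Telites) (rooted by Ornithis) and count the minimum state changes it requires (Fitch parsimony):
compound eyes: 2; forked tongue: 1; setae branched: 2.
Total tree length = 5.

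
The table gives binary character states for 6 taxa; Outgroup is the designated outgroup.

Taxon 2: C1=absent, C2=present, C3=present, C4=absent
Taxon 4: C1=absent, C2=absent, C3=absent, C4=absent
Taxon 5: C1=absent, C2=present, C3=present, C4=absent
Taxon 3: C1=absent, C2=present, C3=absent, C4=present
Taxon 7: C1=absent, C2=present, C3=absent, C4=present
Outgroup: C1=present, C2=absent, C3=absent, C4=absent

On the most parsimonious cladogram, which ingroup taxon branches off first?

Taxon 4

Character polarity is set by the outgroup: the derived state is whichever differs from the outgroup's state, so for C1 the derived state is 'absent', and for the remaining characters it is 'present'.
All ingroup taxa share the derived state 'absent' for C1; it defines the ingroup but does not resolve relationships within it.
C2 (derived state 'present') is shared by Taxon 2, Taxon 3, Taxon 5, and Taxon 7 — a synapomorphy uniting that clade.
C3: derived state 'present' in Taxon 2 and Taxon 5 only — synapomorphy for {Taxon 2, Taxon 5}.
C4: derived state 'present' in Taxon 3 and Taxon 7 only — synapomorphy for {Taxon 3, Taxon 7}.
Most parsimonious ingroup topology: (((Taxon 2,Taxon 5),(Taxon 3,Taxon 7)),Taxon 4).
Taxon 4 is sister to the clade containing all other ingroup taxa, so it is the earliest-diverging (most basal) ingroup lineage.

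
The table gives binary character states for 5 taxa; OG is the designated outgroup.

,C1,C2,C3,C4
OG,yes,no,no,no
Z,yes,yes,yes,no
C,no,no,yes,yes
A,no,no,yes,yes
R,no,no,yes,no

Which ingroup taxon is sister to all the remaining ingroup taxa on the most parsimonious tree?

Z

Character polarity is set by the outgroup: the derived state is whichever differs from the outgroup's state, so for C1 the derived state is 'no', and for the remaining characters it is 'yes'.
C1: derived state 'no' in A, C, and R only — synapomorphy for {A, C, R}.
C2 (derived state 'yes') is unique to Z (autapomorphy; uninformative for grouping).
C3 (derived state 'yes') is shared by all ingroup taxa — unites the whole ingroup.
C4 (derived state 'yes') is shared by A and C — a synapomorphy uniting that clade.
Most parsimonious ingroup topology: (Z,((C,A),R)).
Z is sister to the clade containing all other ingroup taxa, so it is the earliest-diverging (most basal) ingroup lineage.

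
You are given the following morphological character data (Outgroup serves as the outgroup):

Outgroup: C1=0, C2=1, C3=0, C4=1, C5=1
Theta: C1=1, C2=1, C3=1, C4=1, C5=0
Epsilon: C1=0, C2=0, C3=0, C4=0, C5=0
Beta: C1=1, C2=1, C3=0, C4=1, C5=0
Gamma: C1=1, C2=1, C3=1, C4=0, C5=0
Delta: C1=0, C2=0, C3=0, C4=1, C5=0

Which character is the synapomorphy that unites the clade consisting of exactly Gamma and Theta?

Character polarity is set by the outgroup: the derived state is whichever differs from the outgroup's state, so for C2, C4, C5 the derived state is '0', and for the remaining characters it is '1'.
C1 (derived state '1') is shared by Beta, Gamma, and Theta — a synapomorphy uniting that clade.
C2: derived state '0' in Delta and Epsilon only — synapomorphy for {Delta, Epsilon}.
Only Gamma and Theta show the derived state '1' for C3, supporting them as a clade.
C4 (state '0') occurs in Epsilon and Gamma but conflicts with the nesting implied by the other characters — most parsimoniously interpreted as homoplasy.
C5 (derived state '0') is shared by all ingroup taxa — unites the whole ingroup.
Most parsimonious ingroup topology: (((Theta,Gamma),Beta),(Epsilon,Delta)).
The clade {Gamma, Theta} is supported by C3: its derived state '1' occurs in exactly those taxa and in no other taxon (including the outgroup).

C3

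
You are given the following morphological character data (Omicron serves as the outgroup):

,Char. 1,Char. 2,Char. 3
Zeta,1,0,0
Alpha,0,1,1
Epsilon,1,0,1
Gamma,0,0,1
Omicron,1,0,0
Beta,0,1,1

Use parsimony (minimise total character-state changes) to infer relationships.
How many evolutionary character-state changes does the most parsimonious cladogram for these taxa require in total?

3

Character polarity is set by the outgroup: the derived state is whichever differs from the outgroup's state, so for Char. 1 the derived state is '0', and for the remaining characters it is '1'.
Char. 1 (derived state '0') is shared by Alpha, Beta, and Gamma — a synapomorphy uniting that clade.
Char. 2 (derived state '1') is shared by Alpha and Beta — a synapomorphy uniting that clade.
Char. 3: derived state '1' in Alpha, Beta, Epsilon, and Gamma only — synapomorphy for {Alpha, Beta, Epsilon, Gamma}.
Most parsimonious ingroup topology: ((((Beta,Alpha),Gamma),Epsilon),Zeta).
Changes per character on this tree: Char. 1: 1; Char. 2: 1; Char. 3: 1.
Total = 3.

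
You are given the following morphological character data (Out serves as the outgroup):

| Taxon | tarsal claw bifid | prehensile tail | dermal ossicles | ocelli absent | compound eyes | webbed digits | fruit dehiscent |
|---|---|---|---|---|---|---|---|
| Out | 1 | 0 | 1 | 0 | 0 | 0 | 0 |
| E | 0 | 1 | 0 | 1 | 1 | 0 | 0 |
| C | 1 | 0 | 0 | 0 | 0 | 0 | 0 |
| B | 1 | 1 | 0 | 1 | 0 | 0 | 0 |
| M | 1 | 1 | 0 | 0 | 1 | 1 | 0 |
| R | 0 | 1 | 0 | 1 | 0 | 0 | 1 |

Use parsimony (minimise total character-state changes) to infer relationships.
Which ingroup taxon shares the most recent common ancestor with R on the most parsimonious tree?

Character polarity is set by the outgroup: the derived state is whichever differs from the outgroup's state, so for tarsal claw bifid, dermal ossicles the derived state is '0', and for the remaining characters it is '1'.
tarsal claw bifid: derived state '0' in E and R only — synapomorphy for {E, R}.
Only B, E, M, and R show the derived state '1' for prehensile tail, supporting them as a clade.
All ingroup taxa share the derived state '0' for dermal ossicles; it defines the ingroup but does not resolve relationships within it.
ocelli absent: derived state '1' in B, E, and R only — synapomorphy for {B, E, R}.
compound eyes groups E and M, which is incompatible with the clades supported by the remaining characters; treating it as convergent (homoplasy) costs fewer steps than any alternative tree.
webbed digits (derived state '1') is unique to M (autapomorphy; uninformative for grouping).
fruit dehiscent (derived state '1') is unique to R (autapomorphy; uninformative for grouping).
Most parsimonious ingroup topology: ((((E,R),B),M),C).
R and E form a cherry on this tree, so they are sister taxa.

E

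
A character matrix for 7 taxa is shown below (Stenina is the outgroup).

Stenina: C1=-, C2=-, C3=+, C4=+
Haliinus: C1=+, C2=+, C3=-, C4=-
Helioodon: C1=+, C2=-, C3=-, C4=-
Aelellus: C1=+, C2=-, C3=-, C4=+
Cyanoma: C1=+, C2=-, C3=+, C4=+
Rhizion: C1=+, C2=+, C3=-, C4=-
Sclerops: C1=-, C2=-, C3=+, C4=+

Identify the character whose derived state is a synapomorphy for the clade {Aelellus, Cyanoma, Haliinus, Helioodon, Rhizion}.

C1

Character polarity is set by the outgroup: the derived state is whichever differs from the outgroup's state, so for C3, C4 the derived state is '-', and for the remaining characters it is '+'.
C1: derived state '+' in Aelellus, Cyanoma, Haliinus, Helioodon, and Rhizion only — synapomorphy for {Aelellus, Cyanoma, Haliinus, Helioodon, Rhizion}.
C2 (derived state '+') is shared by Haliinus and Rhizion — a synapomorphy uniting that clade.
C3 (derived state '-') is shared by Aelellus, Haliinus, Helioodon, and Rhizion — a synapomorphy uniting that clade.
C4: derived state '-' in Haliinus, Helioodon, and Rhizion only — synapomorphy for {Haliinus, Helioodon, Rhizion}.
Most parsimonious ingroup topology: (((((Haliinus,Rhizion),Helioodon),Aelellus),Cyanoma),Sclerops).
The clade {Aelellus, Cyanoma, Haliinus, Helioodon, Rhizion} is supported by C1: its derived state '+' occurs in exactly those taxa and in no other taxon (including the outgroup).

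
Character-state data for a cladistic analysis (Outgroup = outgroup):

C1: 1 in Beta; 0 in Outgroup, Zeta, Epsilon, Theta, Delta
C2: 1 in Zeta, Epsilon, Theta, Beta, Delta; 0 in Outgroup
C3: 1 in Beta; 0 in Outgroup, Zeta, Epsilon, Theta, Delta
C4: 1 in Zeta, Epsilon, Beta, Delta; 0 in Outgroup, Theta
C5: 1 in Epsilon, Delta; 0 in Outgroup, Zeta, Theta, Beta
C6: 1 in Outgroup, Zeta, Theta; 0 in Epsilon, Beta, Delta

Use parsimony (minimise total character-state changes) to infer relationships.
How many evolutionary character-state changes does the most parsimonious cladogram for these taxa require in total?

Character polarity is set by the outgroup: the derived state is whichever differs from the outgroup's state, so for C6 the derived state is '0', and for the remaining characters it is '1'.
C1: derived state '1' in Beta only — an autapomorphy, so it tells us nothing about relationships among taxa.
C2 (derived state '1') is shared by all ingroup taxa — unites the whole ingroup.
C3: derived state '1' in Beta only — an autapomorphy, so it tells us nothing about relationships among taxa.
C4: derived state '1' in Beta, Delta, Epsilon, and Zeta only — synapomorphy for {Beta, Delta, Epsilon, Zeta}.
Only Delta and Epsilon show the derived state '1' for C5, supporting them as a clade.
C6: derived state '0' in Beta, Delta, and Epsilon only — synapomorphy for {Beta, Delta, Epsilon}.
Most parsimonious ingroup topology: (((Beta,(Epsilon,Delta)),Zeta),Theta).
Changes per character on this tree: C1: 1; C2: 1; C3: 1; C4: 1; C5: 1; C6: 1.
Total = 6.

6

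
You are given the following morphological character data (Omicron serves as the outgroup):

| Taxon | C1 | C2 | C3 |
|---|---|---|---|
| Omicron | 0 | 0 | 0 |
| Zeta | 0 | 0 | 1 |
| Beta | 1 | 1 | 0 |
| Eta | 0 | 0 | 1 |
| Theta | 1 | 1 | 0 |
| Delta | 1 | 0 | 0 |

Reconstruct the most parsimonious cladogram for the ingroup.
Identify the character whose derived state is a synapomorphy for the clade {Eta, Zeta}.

C3

The outgroup has state '0' for every character, so '1' is the derived state throughout.
Only Beta, Delta, and Theta show the derived state '1' for C1, supporting them as a clade.
Only Beta and Theta show the derived state '1' for C2, supporting them as a clade.
Only Eta and Zeta show the derived state '1' for C3, supporting them as a clade.
Most parsimonious ingroup topology: ((Zeta,Eta),((Beta,Theta),Delta)).
The clade {Eta, Zeta} is supported by C3: its derived state '1' occurs in exactly those taxa and in no other taxon (including the outgroup).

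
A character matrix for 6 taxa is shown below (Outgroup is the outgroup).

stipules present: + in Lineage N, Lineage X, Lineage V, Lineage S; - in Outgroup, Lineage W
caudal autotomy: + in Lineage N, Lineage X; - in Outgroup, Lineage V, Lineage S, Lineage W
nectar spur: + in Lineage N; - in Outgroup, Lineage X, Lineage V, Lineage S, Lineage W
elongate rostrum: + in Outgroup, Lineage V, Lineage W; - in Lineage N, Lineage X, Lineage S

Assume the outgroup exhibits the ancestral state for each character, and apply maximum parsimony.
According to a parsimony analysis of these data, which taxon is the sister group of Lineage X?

Character polarity is set by the outgroup: the derived state is whichever differs from the outgroup's state, so for elongate rostrum the derived state is '-', and for the remaining characters it is '+'.
stipules present (derived state '+') is shared by Lineage N, Lineage S, Lineage V, and Lineage X — a synapomorphy uniting that clade.
caudal autotomy: derived state '+' in Lineage N and Lineage X only — synapomorphy for {Lineage N, Lineage X}.
nectar spur: derived state '+' in Lineage N only — an autapomorphy, so it tells us nothing about relationships among taxa.
elongate rostrum: derived state '-' in Lineage N, Lineage S, and Lineage X only — synapomorphy for {Lineage N, Lineage S, Lineage X}.
Most parsimonious ingroup topology: ((((Lineage N,Lineage X),Lineage S),Lineage V),Lineage W).
Lineage X and Lineage N form a cherry on this tree, so they are sister taxa.

Lineage N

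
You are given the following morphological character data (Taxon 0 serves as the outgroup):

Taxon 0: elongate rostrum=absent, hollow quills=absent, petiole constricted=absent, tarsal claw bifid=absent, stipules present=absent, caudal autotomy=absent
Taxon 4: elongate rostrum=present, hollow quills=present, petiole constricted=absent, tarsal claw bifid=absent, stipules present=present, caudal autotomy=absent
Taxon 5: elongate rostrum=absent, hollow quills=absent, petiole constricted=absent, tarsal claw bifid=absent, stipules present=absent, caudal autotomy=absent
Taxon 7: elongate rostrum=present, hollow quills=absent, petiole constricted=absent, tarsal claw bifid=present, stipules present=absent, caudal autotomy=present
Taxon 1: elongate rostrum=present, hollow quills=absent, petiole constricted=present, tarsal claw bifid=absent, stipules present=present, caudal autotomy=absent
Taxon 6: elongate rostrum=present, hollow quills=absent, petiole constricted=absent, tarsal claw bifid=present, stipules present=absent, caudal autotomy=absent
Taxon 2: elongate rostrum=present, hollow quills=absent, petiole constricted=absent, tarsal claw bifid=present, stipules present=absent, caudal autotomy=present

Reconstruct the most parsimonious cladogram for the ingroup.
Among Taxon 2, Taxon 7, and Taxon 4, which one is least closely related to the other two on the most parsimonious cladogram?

Taxon 4

The outgroup has state 'absent' for every character, so 'present' is the derived state throughout.
Only Taxon 1, Taxon 2, Taxon 4, Taxon 6, and Taxon 7 show the derived state 'present' for elongate rostrum, supporting them as a clade.
hollow quills: derived state 'present' in Taxon 4 only — an autapomorphy, so it tells us nothing about relationships among taxa.
petiole constricted: derived state 'present' in Taxon 1 only — an autapomorphy, so it tells us nothing about relationships among taxa.
tarsal claw bifid (derived state 'present') is shared by Taxon 2, Taxon 6, and Taxon 7 — a synapomorphy uniting that clade.
stipules present: derived state 'present' in Taxon 1 and Taxon 4 only — synapomorphy for {Taxon 1, Taxon 4}.
caudal autotomy (derived state 'present') is shared by Taxon 2 and Taxon 7 — a synapomorphy uniting that clade.
Most parsimonious ingroup topology: (((Taxon 4,Taxon 1),((Taxon 7,Taxon 2),Taxon 6)),Taxon 5).
Taxon 2 and Taxon 7 share a more recent common ancestor with each other than either does with Taxon 4, so Taxon 4 is the least closely related of the three.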